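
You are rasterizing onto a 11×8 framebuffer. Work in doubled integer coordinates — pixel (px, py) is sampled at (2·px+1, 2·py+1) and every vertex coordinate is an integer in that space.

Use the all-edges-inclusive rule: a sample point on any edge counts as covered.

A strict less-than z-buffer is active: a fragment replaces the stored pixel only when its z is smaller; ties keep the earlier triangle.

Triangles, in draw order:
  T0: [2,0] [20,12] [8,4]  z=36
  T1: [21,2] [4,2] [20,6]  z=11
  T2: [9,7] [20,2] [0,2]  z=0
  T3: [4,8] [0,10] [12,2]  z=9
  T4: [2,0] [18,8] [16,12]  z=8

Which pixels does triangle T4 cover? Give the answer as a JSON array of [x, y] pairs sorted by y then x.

T0:
  degenerate (2·area = 0) — covers nothing
T1:
  2·area = 68  (B↔C swapped to make it positive)
  edge (21, 2)→(20, 6): d=(-1,4) inclusive
  edge (20, 6)→(4, 2): d=(-16,-4) inclusive
  edge (4, 2)→(21, 2): d=(17,0) inclusive
    (4,1)@(9, 3): e=[47,4,17] → X
    (5,1)@(11, 3): e=[39,12,17] → X
    (6,1)@(13, 3): e=[31,20,17] → X
    (7,1)@(15, 3): e=[23,28,17] → X
    (8,1)@(17, 3): e=[15,36,17] → X
    (9,1)@(19, 3): e=[7,44,17] → X
    (10,1)@(21, 3): e=[-1,52,17] → .
    (4,2)@(9, 5): e=[45,-28,51] → .
    (5,2)@(11, 5): e=[37,-20,51] → .
    (6,2)@(13, 5): e=[29,-12,51] → .
    (7,2)@(15, 5): e=[21,-4,51] → .
    (8,2)@(17, 5): e=[13,4,51] → X
  covered (8 px):
    . . . . . . . . . . .
    . . . . X X X X X X .
    . . . . . . . . X X .
    . . . . . . . . . . .
    . . . . . . . . . . .
    . . . . . . . . . . .
    . . . . . . . . . . .
    . . . . . . . . . . .
T2:
  2·area = 100  (B↔C swapped to make it positive)
  edge (9, 7)→(0, 2): d=(-9,-5) inclusive
  edge (0, 2)→(20, 2): d=(20,0) inclusive
  edge (20, 2)→(9, 7): d=(-11,5) inclusive
    (1,1)@(3, 3): e=[6,20,74] → X
    (2,1)@(5, 3): e=[16,20,64] → X
    (3,1)@(7, 3): e=[26,20,54] → X
    (4,1)@(9, 3): e=[36,20,44] → X
    (5,1)@(11, 3): e=[46,20,34] → X
    (6,1)@(13, 3): e=[56,20,24] → X
    (7,1)@(15, 3): e=[66,20,14] → X
    (8,1)@(17, 3): e=[76,20,4] → X
    (9,1)@(19, 3): e=[86,20,-6] → .
    (1,2)@(3, 5): e=[-12,60,52] → .
    (2,2)@(5, 5): e=[-2,60,42] → .
    (3,2)@(7, 5): e=[8,60,32] → X
    (4,3)@(9, 7): e=[0,100,0] → X  [on edge]
  covered (13 px):
    . . . . . . . . . . .
    . X X X X X X X X . .
    . . . X X X X . . . .
    . . . . X . . . . . .
    . . . . . . . . . . .
    . . . . . . . . . . .
    . . . . . . . . . . .
    . . . . . . . . . . .
T3:
  2·area = 8
  edge (4, 8)→(0, 10): d=(-4,2) inclusive
  edge (0, 10)→(12, 2): d=(12,-8) inclusive
  edge (12, 2)→(4, 8): d=(-8,6) inclusive
    (2,3)@(5, 7): e=[2,4,2] → X
    (3,3)@(7, 7): e=[-2,20,-10] → .
    (2,4)@(5, 9): e=[-6,28,-14] → .
  covered (1 px):
    . . . . . . . . . . .
    . . . . . . . . . . .
    . . . . . . . . . . .
    . . X . . . . . . . .
    . . . . . . . . . . .
    . . . . . . . . . . .
    . . . . . . . . . . .
    . . . . . . . . . . .
T4:
  2·area = 80
  edge (2, 0)→(18, 8): d=(16,8) inclusive
  edge (18, 8)→(16, 12): d=(-2,4) inclusive
  edge (16, 12)→(2, 0): d=(-14,-12) inclusive
    (3,1)@(7, 3): e=[8,54,18] → X
    (4,1)@(9, 3): e=[-8,46,42] → .
    (3,2)@(7, 5): e=[40,50,-10] → .
    (4,2)@(9, 5): e=[24,42,14] → X
    (5,2)@(11, 5): e=[8,34,38] → X
    (6,2)@(13, 5): e=[-8,26,62] → .
    (4,3)@(9, 7): e=[56,38,-14] → .
    (5,3)@(11, 7): e=[40,30,10] → X
    (6,3)@(13, 7): e=[24,22,34] → X
    (7,3)@(15, 7): e=[8,14,58] → X
    (8,3)@(17, 7): e=[-8,6,82] → .
    (5,4)@(11, 9): e=[72,26,-18] → .
  covered (10 px):
    . . . . . . . . . . .
    . . . X . . . . . . .
    . . . . X X . . . . .
    . . . . . X X X . . .
    . . . . . . X X X . .
    . . . . . . . X . . .
    . . . . . . . . . . .
    . . . . . . . . . . .

Result: [[3,1],[4,2],[5,2],[5,3],[6,3],[7,3],[6,4],[7,4],[8,4],[7,5]]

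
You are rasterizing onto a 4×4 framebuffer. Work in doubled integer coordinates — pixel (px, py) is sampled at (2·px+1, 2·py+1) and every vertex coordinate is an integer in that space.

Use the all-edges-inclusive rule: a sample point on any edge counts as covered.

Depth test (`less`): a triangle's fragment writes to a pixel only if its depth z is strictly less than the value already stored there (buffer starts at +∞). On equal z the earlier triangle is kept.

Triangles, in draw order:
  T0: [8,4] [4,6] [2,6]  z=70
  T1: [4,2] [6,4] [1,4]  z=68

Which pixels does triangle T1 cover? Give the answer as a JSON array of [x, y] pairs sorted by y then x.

T0:
  2·area = 4
  edge (8, 4)→(4, 6): d=(-4,2) inclusive
  edge (4, 6)→(2, 6): d=(-2,0) inclusive
  edge (2, 6)→(8, 4): d=(6,-2) inclusive
    (2,2)@(5, 5): e=[2,2,0] → X  [on edge]
    (3,2)@(7, 5): e=[-2,2,4] → .
    (2,3)@(5, 7): e=[-6,-2,12] → .
  covered (1 px):
    . . . .
    . . . .
    . . X .
    . . . .
T1:
  2·area = 10
  edge (4, 2)→(6, 4): d=(2,2) inclusive
  edge (6, 4)→(1, 4): d=(-5,0) inclusive
  edge (1, 4)→(4, 2): d=(3,-2) inclusive
    (1,0)@(3, 1): e=[0,15,-5] → .  [on edge]
    (1,1)@(3, 3): e=[4,5,1] → X
    (2,1)@(5, 3): e=[0,5,5] → X  [on edge]
    (3,1)@(7, 3): e=[-4,5,9] → .
    (1,2)@(3, 5): e=[8,-5,7] → .
    (2,2)@(5, 5): e=[4,-5,11] → .
    (3,2)@(7, 5): e=[0,-5,15] → .  [on edge]
  covered (2 px):
    . . . .
    . X X .
    . . . .
    . . . .

Result: [[1,1],[2,1]]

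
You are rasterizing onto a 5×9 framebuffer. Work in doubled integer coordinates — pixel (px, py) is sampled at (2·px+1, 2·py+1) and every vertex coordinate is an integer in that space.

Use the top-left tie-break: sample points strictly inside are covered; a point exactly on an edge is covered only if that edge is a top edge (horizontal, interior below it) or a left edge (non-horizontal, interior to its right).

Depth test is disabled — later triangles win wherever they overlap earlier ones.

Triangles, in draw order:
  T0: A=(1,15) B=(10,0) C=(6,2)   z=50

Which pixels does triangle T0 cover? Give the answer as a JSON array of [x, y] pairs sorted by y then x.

T0:
  2·area = 42  (B↔C swapped to make it positive)
  edge (1, 15)→(6, 2): d=(5,-13) top-left  bias=+0
  edge (6, 2)→(10, 0): d=(4,-2) top-left  bias=+0
  edge (10, 0)→(1, 15): d=(-9,15) right/bottom  bias=-1
    (4,0)@(9, 1): e=[34,2,6] → X
    (3,1)@(7, 3): e=[18,6,18] → X
    (4,1)@(9, 3): e=[44,10,-12] → .
    (2,2)@(5, 5): e=[2,10,30] → X
    (3,2)@(7, 5): e=[28,14,0] → .  [on edge]
    (2,3)@(5, 7): e=[12,18,12] → X
    (3,3)@(7, 7): e=[38,22,-18] → .
    (2,4)@(5, 9): e=[22,26,-6] → .
    (1,5)@(3, 11): e=[6,30,6] → X
    (2,5)@(5, 11): e=[32,34,-24] → .
    (1,6)@(3, 13): e=[16,38,-12] → .
    (0,7)@(1, 15): e=[0,42,0] → .  [on edge]
  covered (5 px):
    . . . . X
    . . . X .
    . . X . .
    . . X . .
    . . . . .
    . X . . .
    . . . . .
    . . . . .
    . . . . .

Result: [[4,0],[3,1],[2,2],[2,3],[1,5]]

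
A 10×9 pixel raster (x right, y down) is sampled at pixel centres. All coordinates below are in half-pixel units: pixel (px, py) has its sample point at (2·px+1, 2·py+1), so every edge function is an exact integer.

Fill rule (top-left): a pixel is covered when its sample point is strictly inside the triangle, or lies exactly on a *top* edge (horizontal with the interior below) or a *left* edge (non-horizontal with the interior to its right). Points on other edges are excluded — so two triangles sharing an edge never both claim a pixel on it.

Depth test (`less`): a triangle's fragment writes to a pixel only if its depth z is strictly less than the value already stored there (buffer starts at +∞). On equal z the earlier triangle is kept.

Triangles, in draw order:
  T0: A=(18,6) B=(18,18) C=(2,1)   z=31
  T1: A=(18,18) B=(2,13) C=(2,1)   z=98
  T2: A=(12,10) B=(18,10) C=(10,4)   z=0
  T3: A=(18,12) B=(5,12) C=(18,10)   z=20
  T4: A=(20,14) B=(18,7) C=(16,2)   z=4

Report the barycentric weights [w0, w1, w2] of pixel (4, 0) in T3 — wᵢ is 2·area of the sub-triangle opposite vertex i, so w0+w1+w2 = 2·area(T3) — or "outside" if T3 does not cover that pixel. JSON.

T0:
  2·area = 192
  edge (18, 6)→(18, 18): d=(0,12) right/bottom  bias=-1
  edge (18, 18)→(2, 1): d=(-16,-17) top-left  bias=+0
  edge (2, 1)→(18, 6): d=(16,5) right/bottom  bias=-1
    (2,1)@(5, 3): e=[156,19,17] → █
    (3,1)@(7, 3): e=[132,53,7] → █
    (4,1)@(9, 3): e=[108,87,-3] → ·
    (2,2)@(5, 5): e=[156,-13,49] → ·
    (3,2)@(7, 5): e=[132,21,39] → █
    (4,2)@(9, 5): e=[108,55,29] → █
    (5,2)@(11, 5): e=[84,89,19] → █
    (6,2)@(13, 5): e=[60,123,9] → █
    (7,2)@(15, 5): e=[36,157,-1] → ·
    (3,3)@(7, 7): e=[132,-11,71] → ·
    (4,3)@(9, 7): e=[108,23,61] → █
    (7,3)@(15, 7): e=[36,125,31] → █
  covered (21 px):
    · · · · · · · · · ·
    · · █ █ · · · · · ·
    · · · █ █ █ █ · · ·
    · · · · █ █ █ █ █ ·
    · · · · · █ █ █ █ ·
    · · · · · · █ █ █ ·
    · · · · · · · █ █ ·
    · · · · · · · · █ ·
    · · · · · · · · · ·
T1:
  2·area = 192
  edge (18, 18)→(2, 13): d=(-16,-5) top-left  bias=+0
  edge (2, 13)→(2, 1): d=(0,-12) top-left  bias=+0
  edge (2, 1)→(18, 18): d=(16,17) right/bottom  bias=-1
    (1,1)@(3, 3): e=[165,12,15] → █
    (2,1)@(5, 3): e=[175,36,-19] → ·
    (1,2)@(3, 5): e=[133,12,47] → █
    (2,2)@(5, 5): e=[143,36,13] → █
    (3,2)@(7, 5): e=[153,60,-21] → ·
    (1,3)@(3, 7): e=[101,12,79] → █
    (3,3)@(7, 7): e=[121,60,11] → █
    (4,3)@(9, 7): e=[131,84,-23] → ·
    (1,4)@(3, 9): e=[69,12,111] → █
    (4,4)@(9, 9): e=[99,84,9] → █
    (5,4)@(11, 9): e=[109,108,-25] → ·
    (1,5)@(3, 11): e=[37,12,143] → █
  covered (27 px):
    · · · · · · · · · ·
    · █ · · · · · · · ·
    · █ █ · · · · · · ·
    · █ █ █ · · · · · ·
    · █ █ █ █ · · · · ·
    · █ █ █ █ █ · · · ·
    · █ █ █ █ █ █ · · ·
    · · · · █ █ █ █ · ·
    · · · · · · · █ █ ·
T2:
  2·area = 36  (B↔C swapped to make it positive)
  edge (12, 10)→(10, 4): d=(-2,-6) top-left  bias=+0
  edge (10, 4)→(18, 10): d=(8,6) right/bottom  bias=-1
  edge (18, 10)→(12, 10): d=(-6,0) right/bottom  bias=-1
    (4,0)@(9, 1): e=[0,-18,54] → ·  [on edge]
    (5,2)@(11, 5): e=[4,2,30] → █
    (6,2)@(13, 5): e=[16,-10,30] → ·
    (5,3)@(11, 7): e=[0,18,18] → █  [on edge]
    (6,3)@(13, 7): e=[12,6,18] → █
    (7,3)@(15, 7): e=[24,-6,18] → ·
    (5,4)@(11, 9): e=[-4,34,6] → ·
    (6,4)@(13, 9): e=[8,22,6] → █
    (7,4)@(15, 9): e=[20,10,6] → █
    (8,4)@(17, 9): e=[32,-2,6] → ·
    (6,5)@(13, 11): e=[4,38,-6] → ·
    (7,5)@(15, 11): e=[16,26,-6] → ·
    (6,6)@(13, 13): e=[0,54,-18] → ·  [on edge]
  covered (5 px):
    · · · · · · · · · ·
    · · · · · · · · · ·
    · · · · · █ · · · ·
    · · · · · █ █ · · ·
    · · · · · · █ █ · ·
    · · · · · · · · · ·
    · · · · · · · · · ·
    · · · · · · · · · ·
    · · · · · · · · · ·
T3:
  2·area = 26
  edge (18, 12)→(5, 12): d=(-13,0) right/bottom  bias=-1
  edge (5, 12)→(18, 10): d=(13,-2) top-left  bias=+0
  edge (18, 10)→(18, 12): d=(0,2) right/bottom  bias=-1
    (6,5)@(13, 11): e=[13,3,10] → █
    (7,5)@(15, 11): e=[13,7,6] → █
    (8,5)@(17, 11): e=[13,11,2] → █
    (9,5)@(19, 11): e=[13,15,-2] → ·
    (6,6)@(13, 13): e=[-13,29,10] → ·
    (7,6)@(15, 13): e=[-13,33,6] → ·
    (8,6)@(17, 13): e=[-13,37,2] → ·
  covered (3 px):
    · · · · · · · · · ·
    · · · · · · · · · ·
    · · · · · · · · · ·
    · · · · · · · · · ·
    · · · · · · · · · ·
    · · · · · · █ █ █ ·
    · · · · · · · · · ·
    · · · · · · · · · ·
    · · · · · · · · · ·
T4:
  2·area = 4  (B↔C swapped to make it positive)
  edge (20, 14)→(16, 2): d=(-4,-12) top-left  bias=+0
  edge (16, 2)→(18, 7): d=(2,5) right/bottom  bias=-1
  edge (18, 7)→(20, 14): d=(2,7) right/bottom  bias=-1
    (8,2)@(17, 5): e=[0,1,3] → █  [on edge]
    (9,2)@(19, 5): e=[24,-9,-11] → ·
    (8,3)@(17, 7): e=[-8,5,7] → ·
    (9,5)@(19, 11): e=[0,3,1] → █  [on edge]
    (9,6)@(19, 13): e=[-8,7,5] → ·
  covered (2 px):
    · · · · · · · · · ·
    · · · · · · · · · ·
    · · · · · · · · █ ·
    · · · · · · · · · ·
    · · · · · · · · · ·
    · · · · · · · · · █
    · · · · · · · · · ·
    · · · · · · · · · ·
    · · · · · · · · · ·

Result: "outside"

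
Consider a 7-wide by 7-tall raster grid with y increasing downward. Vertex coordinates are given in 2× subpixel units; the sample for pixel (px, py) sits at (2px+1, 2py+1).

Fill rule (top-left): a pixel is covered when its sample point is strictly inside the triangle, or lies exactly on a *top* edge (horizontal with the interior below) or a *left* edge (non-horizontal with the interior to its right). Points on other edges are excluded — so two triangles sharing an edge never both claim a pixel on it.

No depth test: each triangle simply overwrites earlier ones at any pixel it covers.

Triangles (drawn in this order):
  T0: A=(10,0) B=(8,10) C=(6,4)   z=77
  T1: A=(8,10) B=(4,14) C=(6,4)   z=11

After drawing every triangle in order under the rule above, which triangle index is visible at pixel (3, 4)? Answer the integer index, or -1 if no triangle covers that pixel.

T0:
  2·area = 32
  edge (10, 0)→(8, 10): d=(-2,10) right/bottom  bias=-1
  edge (8, 10)→(6, 4): d=(-2,-6) top-left  bias=+0
  edge (6, 4)→(10, 0): d=(4,-4) top-left  bias=+0
    (2,0)@(5, 1): e=[48,0,-16] → .  [on edge]
    (4,0)@(9, 1): e=[8,24,0] → X  [on edge]
    (5,0)@(11, 1): e=[-12,36,8] → .
    (3,1)@(7, 3): e=[24,8,0] → X  [on edge]
    (5,1)@(11, 3): e=[-16,32,16] → .
    (2,2)@(5, 5): e=[40,-8,0] → .  [on edge]
    (3,2)@(7, 5): e=[20,4,8] → X
    (4,2)@(9, 5): e=[0,16,16] → .  [on edge]
    (1,3)@(3, 7): e=[56,-24,0] → .  [on edge]
    (3,3)@(7, 7): e=[16,0,16] → X  [on edge]
    (4,3)@(9, 7): e=[-4,12,24] → .
    (0,4)@(1, 9): e=[72,-40,0] → .  [on edge]
    (4,6)@(9, 13): e=[-16,0,48] → .  [on edge]
  covered (5 px):
    . . . . X . .
    . . . X X . .
    . . . X . . .
    . . . X . . .
    . . . . . . .
    . . . . . . .
    . . . . . . .
T1:
  2·area = 32
  edge (8, 10)→(4, 14): d=(-4,4) right/bottom  bias=-1
  edge (4, 14)→(6, 4): d=(2,-10) top-left  bias=+0
  edge (6, 4)→(8, 10): d=(2,6) right/bottom  bias=-1
    (2,0)@(5, 1): e=[48,-16,0] → .  [on edge]
    (6,2)@(13, 5): e=[0,72,-40] → .  [on edge]
    (3,3)@(7, 7): e=[16,16,0] → .  [on edge]
    (5,3)@(11, 7): e=[0,56,-24] → .  [on edge]
    (2,4)@(5, 9): e=[16,0,16] → X  [on edge]
    (3,4)@(7, 9): e=[8,20,4] → X
    (4,4)@(9, 9): e=[0,40,-8] → .  [on edge]
    (2,5)@(5, 11): e=[8,4,20] → X
    (3,5)@(7, 11): e=[0,24,8] → .  [on edge]
    (2,6)@(5, 13): e=[0,8,24] → .  [on edge]
    (4,6)@(9, 13): e=[-16,48,0] → .  [on edge]
  covered (3 px):
    . . . . . . .
    . . . . . . .
    . . . . . . .
    . . . . . . .
    . . X X . . .
    . . X . . . .
    . . . . . . .

Z-buffer (winner per pixel, '.' = empty):
  . . . . 0 . .
  . . . 0 0 . .
  . . . 0 . . .
  . . . 0 . . .
  . . 1 1 . . .
  . . 1 . . . .
  . . . . . . .

Result: 1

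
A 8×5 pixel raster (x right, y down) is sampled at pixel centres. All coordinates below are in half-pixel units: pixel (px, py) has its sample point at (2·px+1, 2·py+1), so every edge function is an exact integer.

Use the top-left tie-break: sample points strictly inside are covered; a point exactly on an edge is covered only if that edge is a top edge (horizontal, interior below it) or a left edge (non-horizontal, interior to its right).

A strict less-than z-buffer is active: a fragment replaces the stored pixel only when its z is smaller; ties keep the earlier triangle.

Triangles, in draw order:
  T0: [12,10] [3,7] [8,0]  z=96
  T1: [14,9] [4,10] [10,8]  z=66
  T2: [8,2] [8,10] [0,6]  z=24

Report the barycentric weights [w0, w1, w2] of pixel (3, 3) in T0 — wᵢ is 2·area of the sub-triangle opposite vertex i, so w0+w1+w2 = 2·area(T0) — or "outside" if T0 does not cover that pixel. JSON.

T0:
  2·area = 78
  edge (12, 10)→(3, 7): d=(-9,-3) top-left  bias=+0
  edge (3, 7)→(8, 0): d=(5,-7) top-left  bias=+0
  edge (8, 0)→(12, 10): d=(4,10) right/bottom  bias=-1
    (3,1)@(7, 3): e=[48,8,22] → X
    (4,1)@(9, 3): e=[54,22,2] → X
    (5,1)@(11, 3): e=[60,36,-18] → .
    (2,2)@(5, 5): e=[24,4,50] → X
    (5,2)@(11, 5): e=[42,46,-10] → .
    (1,3)@(3, 7): e=[0,0,78] → X  [on edge]
    (5,3)@(11, 7): e=[24,56,-2] → .
    (1,4)@(3, 9): e=[-18,10,86] → .
    (2,4)@(5, 9): e=[-12,24,66] → .
    (3,4)@(7, 9): e=[-6,38,46] → .
    (4,4)@(9, 9): e=[0,52,26] → X  [on edge]
    (5,4)@(11, 9): e=[6,66,6] → X
  covered (11 px):
    . . . . . . . .
    . . . X X . . .
    . . X X X . . .
    . X X X X . . .
    . . . . X X . .
T1:
  2·area = 14
  edge (14, 9)→(4, 10): d=(-10,1) right/bottom  bias=-1
  edge (4, 10)→(10, 8): d=(6,-2) top-left  bias=+0
  edge (10, 8)→(14, 9): d=(4,1) right/bottom  bias=-1
    (6,3)@(13, 7): e=[21,0,-7] → .  [on edge]
    (3,4)@(7, 9): e=[7,0,7] → X  [on edge]
    (4,4)@(9, 9): e=[5,4,5] → X
    (5,4)@(11, 9): e=[3,8,3] → X
    (6,4)@(13, 9): e=[1,12,1] → X
    (7,4)@(15, 9): e=[-1,16,-1] → .
  covered (4 px):
    . . . . . . . .
    . . . . . . . .
    . . . . . . . .
    . . . . . . . .
    . . . X X X X .
T2:
  2·area = 64
  edge (8, 2)→(8, 10): d=(0,8) right/bottom  bias=-1
  edge (8, 10)→(0, 6): d=(-8,-4) top-left  bias=+0
  edge (0, 6)→(8, 2): d=(8,-4) top-left  bias=+0
    (3,1)@(7, 3): e=[8,52,4] → X
    (4,1)@(9, 3): e=[-8,60,12] → .
    (1,2)@(3, 5): e=[40,20,4] → X
    (2,2)@(5, 5): e=[24,28,12] → X
    (4,2)@(9, 5): e=[-8,44,28] → .
    (1,3)@(3, 7): e=[40,4,20] → X
    (4,3)@(9, 7): e=[-8,28,44] → .
    (1,4)@(3, 9): e=[40,-12,36] → .
    (2,4)@(5, 9): e=[24,-4,44] → .
    (3,4)@(7, 9): e=[8,4,52] → X
    (4,4)@(9, 9): e=[-8,12,60] → .
  covered (8 px):
    . . . . . . . .
    . . . X . . . .
    . X X X . . . .
    . X X X . . . .
    . . . X . . . .

Answer: [28,38,12]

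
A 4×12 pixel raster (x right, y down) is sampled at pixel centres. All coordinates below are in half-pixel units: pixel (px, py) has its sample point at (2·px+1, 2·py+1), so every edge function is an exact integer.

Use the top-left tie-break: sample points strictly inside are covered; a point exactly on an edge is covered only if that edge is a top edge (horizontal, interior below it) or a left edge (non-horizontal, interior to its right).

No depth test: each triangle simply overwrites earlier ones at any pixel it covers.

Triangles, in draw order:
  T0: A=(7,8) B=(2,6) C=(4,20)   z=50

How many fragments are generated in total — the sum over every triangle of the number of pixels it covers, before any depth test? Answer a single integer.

T0:
  2·area = 66  (B↔C swapped to make it positive)
  edge (7, 8)→(4, 20): d=(-3,12) right/bottom  bias=-1
  edge (4, 20)→(2, 6): d=(-2,-14) top-left  bias=+0
  edge (2, 6)→(7, 8): d=(5,2) right/bottom  bias=-1
    (1,3)@(3, 7): e=[51,12,3] → #
    (2,3)@(5, 7): e=[27,40,-1] → ·
    (1,4)@(3, 9): e=[45,8,13] → #
    (2,4)@(5, 9): e=[21,36,9] → #
    (3,4)@(7, 9): e=[-3,64,5] → ·
    (1,5)@(3, 11): e=[39,4,23] → #
    (3,5)@(7, 11): e=[-9,60,15] → ·
    (1,6)@(3, 13): e=[33,0,33] → #  [on edge]
    (3,6)@(7, 13): e=[-15,56,25] → ·
    (1,7)@(3, 15): e=[27,-4,43] → ·
    (2,7)@(5, 15): e=[3,24,39] → #
    (3,7)@(7, 15): e=[-21,52,35] → ·
  covered (8 px):
    · · · ·
    · · · ·
    · · · ·
    · # · ·
    · # # ·
    · # # ·
    · # # ·
    · · # ·
    · · · ·
    · · · ·
    · · · ·
    · · · ·

Final: 8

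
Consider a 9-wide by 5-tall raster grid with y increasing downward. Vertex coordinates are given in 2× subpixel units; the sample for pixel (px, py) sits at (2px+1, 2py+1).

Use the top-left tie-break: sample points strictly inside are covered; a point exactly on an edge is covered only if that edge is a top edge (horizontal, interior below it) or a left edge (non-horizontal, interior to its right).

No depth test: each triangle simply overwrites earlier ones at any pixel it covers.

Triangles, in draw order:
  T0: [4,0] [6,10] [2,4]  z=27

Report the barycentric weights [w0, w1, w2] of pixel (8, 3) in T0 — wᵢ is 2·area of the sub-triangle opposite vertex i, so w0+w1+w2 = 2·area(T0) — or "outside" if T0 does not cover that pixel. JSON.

T0:
  2·area = 28
  edge (4, 0)→(6, 10): d=(2,10) right/bottom  bias=-1
  edge (6, 10)→(2, 4): d=(-4,-6) top-left  bias=+0
  edge (2, 4)→(4, 0): d=(2,-4) top-left  bias=+0
    (1,1)@(3, 3): e=[16,10,2] → █
    (2,1)@(5, 3): e=[-4,22,10] → ·
    (1,2)@(3, 5): e=[20,2,6] → █
    (2,2)@(5, 5): e=[0,14,14] → ·  [on edge]
    (1,3)@(3, 7): e=[24,-6,10] → ·
    (2,3)@(5, 7): e=[4,6,18] → █
    (3,3)@(7, 7): e=[-16,18,26] → ·
    (2,4)@(5, 9): e=[8,-2,22] → ·
  covered (3 px):
    · · · · · · · · ·
    · █ · · · · · · ·
    · █ · · · · · · ·
    · · █ · · · · · ·
    · · · · · · · · ·

Answer: "outside"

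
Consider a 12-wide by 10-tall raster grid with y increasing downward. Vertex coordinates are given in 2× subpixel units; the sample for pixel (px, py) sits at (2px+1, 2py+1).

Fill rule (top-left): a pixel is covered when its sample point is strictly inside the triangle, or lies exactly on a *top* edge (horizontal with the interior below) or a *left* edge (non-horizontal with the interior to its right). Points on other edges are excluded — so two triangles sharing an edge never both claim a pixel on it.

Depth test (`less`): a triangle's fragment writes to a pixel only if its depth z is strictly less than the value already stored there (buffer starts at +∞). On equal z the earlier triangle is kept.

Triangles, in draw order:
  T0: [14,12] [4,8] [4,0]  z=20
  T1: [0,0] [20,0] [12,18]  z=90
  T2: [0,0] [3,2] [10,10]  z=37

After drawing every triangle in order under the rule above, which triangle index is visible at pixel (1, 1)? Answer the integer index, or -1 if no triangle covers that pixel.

T0:
  2·area = 80
  edge (14, 12)→(4, 8): d=(-10,-4) top-left  bias=+0
  edge (4, 8)→(4, 0): d=(0,-8) top-left  bias=+0
  edge (4, 0)→(14, 12): d=(10,12) right/bottom  bias=-1
    (2,1)@(5, 3): e=[54,8,18] → █
    (3,1)@(7, 3): e=[62,24,-6] → ·
    (2,2)@(5, 5): e=[34,8,38] → █
    (3,2)@(7, 5): e=[42,24,14] → █
    (4,2)@(9, 5): e=[50,40,-10] → ·
    (2,3)@(5, 7): e=[14,8,58] → █
    (4,3)@(9, 7): e=[30,40,10] → █
    (5,3)@(11, 7): e=[38,56,-14] → ·
    (2,4)@(5, 9): e=[-6,8,78] → ·
    (3,4)@(7, 9): e=[2,24,54] → █
    (5,4)@(11, 9): e=[18,56,6] → █
    (6,4)@(13, 9): e=[26,72,-18] → ·
  covered (10 px):
    · · · · · · · · · · · ·
    · · █ · · · · · · · · ·
    · · █ █ · · · · · · · ·
    · · █ █ █ · · · · · · ·
    · · · █ █ █ · · · · · ·
    · · · · · · █ · · · · ·
    · · · · · · · · · · · ·
    · · · · · · · · · · · ·
    · · · · · · · · · · · ·
    · · · · · · · · · · · ·
T1:
  2·area = 360
  edge (0, 0)→(20, 0): d=(20,0) top-left  bias=+0
  edge (20, 0)→(12, 18): d=(-8,18) right/bottom  bias=-1
  edge (12, 18)→(0, 0): d=(-12,-18) top-left  bias=+0
    (0,0)@(1, 1): e=[20,334,6] → █
    (1,0)@(3, 1): e=[20,298,42] → █
    (2,0)@(5, 1): e=[20,262,78] → █
    (3,0)@(7, 1): e=[20,226,114] → █
    (4,0)@(9, 1): e=[20,190,150] → █
    (5,0)@(11, 1): e=[20,154,186] → █
    (6,0)@(13, 1): e=[20,118,222] → █
    (7,0)@(15, 1): e=[20,82,258] → █
    (8,0)@(17, 1): e=[20,46,294] → █
    (9,0)@(19, 1): e=[20,10,330] → █
    (10,0)@(21, 1): e=[20,-26,366] → ·
    (0,1)@(1, 3): e=[60,318,-18] → ·
  covered (45 px):
    █ █ █ █ █ █ █ █ █ █ · ·
    · █ █ █ █ █ █ █ █ · · ·
    · · █ █ █ █ █ █ █ · · ·
    · · █ █ █ █ █ █ · · · ·
    · · · █ █ █ █ █ · · · ·
    · · · · █ █ █ █ · · · ·
    · · · · █ █ █ · · · · ·
    · · · · · █ █ · · · · ·
    · · · · · · · · · · · ·
    · · · · · · · · · · · ·
T2:
  2·area = 10
  edge (0, 0)→(3, 2): d=(3,2) right/bottom  bias=-1
  edge (3, 2)→(10, 10): d=(7,8) right/bottom  bias=-1
  edge (10, 10)→(0, 0): d=(-10,-10) top-left  bias=+0
    (0,0)@(1, 1): e=[1,9,0] → █  [on edge]
    (1,0)@(3, 1): e=[-3,-7,20] → ·
    (0,1)@(1, 3): e=[7,23,-20] → ·
    (1,1)@(3, 3): e=[3,7,0] → █  [on edge]
    (2,1)@(5, 3): e=[-1,-9,20] → ·
    (1,2)@(3, 5): e=[9,21,-20] → ·
    (2,2)@(5, 5): e=[5,5,0] → █  [on edge]
    (3,2)@(7, 5): e=[1,-11,20] → ·
    (2,3)@(5, 7): e=[11,19,-20] → ·
    (3,3)@(7, 7): e=[7,3,0] → █  [on edge]
    (4,3)@(9, 7): e=[3,-13,20] → ·
    (3,4)@(7, 9): e=[13,17,-20] → ·
    (4,4)@(9, 9): e=[9,1,0] → █  [on edge]
    (5,5)@(11, 11): e=[11,-1,0] → ·  [on edge]
    (6,6)@(13, 13): e=[13,-3,0] → ·  [on edge]
    (7,7)@(15, 15): e=[15,-5,0] → ·  [on edge]
    (8,8)@(17, 17): e=[17,-7,0] → ·  [on edge]
    (9,9)@(19, 19): e=[19,-9,0] → ·  [on edge]
  covered (5 px):
    █ · · · · · · · · · · ·
    · █ · · · · · · · · · ·
    · · █ · · · · · · · · ·
    · · · █ · · · · · · · ·
    · · · · █ · · · · · · ·
    · · · · · · · · · · · ·
    · · · · · · · · · · · ·
    · · · · · · · · · · · ·
    · · · · · · · · · · · ·
    · · · · · · · · · · · ·

Z-buffer (winner per pixel, '.' = empty):
  2 1 1 1 1 1 1 1 1 1 . .
  . 2 0 1 1 1 1 1 1 . . .
  . . 0 0 1 1 1 1 1 . . .
  . . 0 0 0 1 1 1 . . . .
  . . . 0 0 0 1 1 . . . .
  . . . . 1 1 0 1 . . . .
  . . . . 1 1 1 . . . . .
  . . . . . 1 1 . . . . .
  . . . . . . . . . . . .
  . . . . . . . . . . . .

Answer: 2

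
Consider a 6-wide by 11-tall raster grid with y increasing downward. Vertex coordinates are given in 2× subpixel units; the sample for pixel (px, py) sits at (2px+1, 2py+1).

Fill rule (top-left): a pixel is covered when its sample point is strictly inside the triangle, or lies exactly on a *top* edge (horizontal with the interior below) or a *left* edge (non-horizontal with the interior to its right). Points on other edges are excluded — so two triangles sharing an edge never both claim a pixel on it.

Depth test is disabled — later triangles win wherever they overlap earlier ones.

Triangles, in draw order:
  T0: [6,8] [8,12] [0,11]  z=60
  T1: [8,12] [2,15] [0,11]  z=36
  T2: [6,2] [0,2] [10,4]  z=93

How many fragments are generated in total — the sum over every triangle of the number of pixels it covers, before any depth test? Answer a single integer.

T0:
  2·area = 30
  edge (6, 8)→(8, 12): d=(2,4) right/bottom  bias=-1
  edge (8, 12)→(0, 11): d=(-8,-1) top-left  bias=+0
  edge (0, 11)→(6, 8): d=(6,-3) top-left  bias=+0
    (2,4)@(5, 9): e=[6,21,3] → X
    (3,4)@(7, 9): e=[-2,23,9] → .
    (0,5)@(1, 11): e=[26,1,3] → X
    (1,5)@(3, 11): e=[18,3,9] → X
    (3,5)@(7, 11): e=[2,7,21] → X
    (4,5)@(9, 11): e=[-6,9,27] → .
    (0,6)@(1, 13): e=[30,-15,15] → .
    (1,6)@(3, 13): e=[22,-13,21] → .
    (2,6)@(5, 13): e=[14,-11,27] → .
    (3,6)@(7, 13): e=[6,-9,33] → .
  covered (5 px):
    . . . . . .
    . . . . . .
    . . . . . .
    . . . . . .
    . . X . . .
    X X X X . .
    . . . . . .
    . . . . . .
    . . . . . .
    . . . . . .
    . . . . . .
T1:
  2·area = 30
  edge (8, 12)→(2, 15): d=(-6,3) right/bottom  bias=-1
  edge (2, 15)→(0, 11): d=(-2,-4) top-left  bias=+0
  edge (0, 11)→(8, 12): d=(8,1) right/bottom  bias=-1
    (0,6)@(1, 13): e=[15,0,15] → X  [on edge]
    (1,6)@(3, 13): e=[9,8,13] → X
    (2,6)@(5, 13): e=[3,16,11] → X
    (3,6)@(7, 13): e=[-3,24,9] → .
    (0,7)@(1, 15): e=[3,-4,31] → .
    (1,7)@(3, 15): e=[-3,4,29] → .
    (2,7)@(5, 15): e=[-9,12,27] → .
    (1,8)@(3, 17): e=[-15,0,45] → .  [on edge]
    (2,10)@(5, 21): e=[-45,0,75] → .  [on edge]
  covered (3 px):
    . . . . . .
    . . . . . .
    . . . . . .
    . . . . . .
    . . . . . .
    . . . . . .
    X X X . . .
    . . . . . .
    . . . . . .
    . . . . . .
    . . . . . .
T2:
  2·area = 12  (B↔C swapped to make it positive)
  edge (6, 2)→(10, 4): d=(4,2) right/bottom  bias=-1
  edge (10, 4)→(0, 2): d=(-10,-2) top-left  bias=+0
  edge (0, 2)→(6, 2): d=(6,0) top-left  bias=+0
    (2,1)@(5, 3): e=[6,0,6] → X  [on edge]
    (3,1)@(7, 3): e=[2,4,6] → X
    (4,1)@(9, 3): e=[-2,8,6] → .
    (2,2)@(5, 5): e=[14,-20,18] → .
    (3,2)@(7, 5): e=[10,-16,18] → .
  covered (2 px):
    . . . . . .
    . . X X . .
    . . . . . .
    . . . . . .
    . . . . . .
    . . . . . .
    . . . . . .
    . . . . . .
    . . . . . .
    . . . . . .
    . . . . . .

Answer: 10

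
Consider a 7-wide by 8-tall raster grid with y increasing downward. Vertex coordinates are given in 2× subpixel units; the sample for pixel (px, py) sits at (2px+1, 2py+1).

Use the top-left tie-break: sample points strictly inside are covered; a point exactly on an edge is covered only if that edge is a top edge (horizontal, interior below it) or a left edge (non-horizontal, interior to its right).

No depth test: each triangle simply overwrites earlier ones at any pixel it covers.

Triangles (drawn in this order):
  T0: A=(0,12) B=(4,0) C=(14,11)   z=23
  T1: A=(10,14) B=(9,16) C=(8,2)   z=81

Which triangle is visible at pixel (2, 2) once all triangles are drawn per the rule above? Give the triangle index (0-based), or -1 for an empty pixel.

T0:
  2·area = 164
  edge (0, 12)→(4, 0): d=(4,-12) top-left  bias=+0
  edge (4, 0)→(14, 11): d=(10,11) right/bottom  bias=-1
  edge (14, 11)→(0, 12): d=(-14,1) right/bottom  bias=-1
    (1,1)@(3, 3): e=[0,41,123] → █  [on edge]
    (2,1)@(5, 3): e=[24,19,121] → █
    (3,1)@(7, 3): e=[48,-3,119] → ·
    (1,2)@(3, 5): e=[8,61,95] → █
    (3,2)@(7, 5): e=[56,17,91] → █
    (4,2)@(9, 5): e=[80,-5,89] → ·
    (1,3)@(3, 7): e=[16,81,67] → █
    (4,3)@(9, 7): e=[88,15,61] → █
    (5,3)@(11, 7): e=[112,-7,59] → ·
    (0,4)@(1, 9): e=[0,123,41] → █  [on edge]
    (5,4)@(11, 9): e=[120,13,31] → █
    (6,4)@(13, 9): e=[144,-9,29] → ·
  covered (22 px):
    · · · · · · ·
    · █ █ · · · ·
    · █ █ █ · · ·
    · █ █ █ █ · ·
    █ █ █ █ █ █ ·
    █ █ █ █ █ █ █
    · · · · · · ·
    · · · · · · ·
T1:
  2·area = 16
  edge (10, 14)→(9, 16): d=(-1,2) right/bottom  bias=-1
  edge (9, 16)→(8, 2): d=(-1,-14) top-left  bias=+0
  edge (8, 2)→(10, 14): d=(2,12) right/bottom  bias=-1
    (4,4)@(9, 9): e=[7,7,2] → █
    (5,4)@(11, 9): e=[3,35,-22] → ·
    (4,5)@(9, 11): e=[5,5,6] → █
    (5,5)@(11, 11): e=[1,33,-18] → ·
    (4,6)@(9, 13): e=[3,3,10] → █
    (5,6)@(11, 13): e=[-1,31,-14] → ·
    (4,7)@(9, 15): e=[1,1,14] → █
    (5,7)@(11, 15): e=[-3,29,-10] → ·
  covered (4 px):
    · · · · · · ·
    · · · · · · ·
    · · · · · · ·
    · · · · · · ·
    · · · · █ · ·
    · · · · █ · ·
    · · · · █ · ·
    · · · · █ · ·

Z-buffer (winner per pixel, '.' = empty):
  . . . . . . .
  . 0 0 . . . .
  . 0 0 0 . . .
  . 0 0 0 0 . .
  0 0 0 0 1 0 .
  0 0 0 0 1 0 0
  . . . . 1 . .
  . . . . 1 . .

Answer: 0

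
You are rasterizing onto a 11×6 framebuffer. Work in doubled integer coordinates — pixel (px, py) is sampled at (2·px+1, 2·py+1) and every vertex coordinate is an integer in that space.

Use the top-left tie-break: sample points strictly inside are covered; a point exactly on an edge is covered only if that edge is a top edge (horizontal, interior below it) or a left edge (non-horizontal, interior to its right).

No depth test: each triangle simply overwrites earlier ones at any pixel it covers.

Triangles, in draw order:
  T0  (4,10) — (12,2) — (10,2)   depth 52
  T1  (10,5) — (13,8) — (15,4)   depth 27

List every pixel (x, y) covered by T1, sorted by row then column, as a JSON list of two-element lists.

T0:
  2·area = 16  (B↔C swapped to make it positive)
  edge (4, 10)→(10, 2): d=(6,-8) top-left  bias=+0
  edge (10, 2)→(12, 2): d=(2,0) top-left  bias=+0
  edge (12, 2)→(4, 10): d=(-8,8) right/bottom  bias=-1
    (6,0)@(13, 1): e=[18,-2,0] → ·  [on edge]
    (5,1)@(11, 3): e=[14,2,0] → ·  [on edge]
    (4,2)@(9, 5): e=[10,6,0] → ·  [on edge]
    (3,3)@(7, 7): e=[6,10,0] → ·  [on edge]
    (2,4)@(5, 9): e=[2,14,0] → ·  [on edge]
    (1,5)@(3, 11): e=[-2,18,0] → ·  [on edge]
  covered (0 px):
    · · · · · · · · · · ·
    · · · · · · · · · · ·
    · · · · · · · · · · ·
    · · · · · · · · · · ·
    · · · · · · · · · · ·
    · · · · · · · · · · ·
T1:
  2·area = 18  (B↔C swapped to make it positive)
  edge (10, 5)→(15, 4): d=(5,-1) top-left  bias=+0
  edge (15, 4)→(13, 8): d=(-2,4) right/bottom  bias=-1
  edge (13, 8)→(10, 5): d=(-3,-3) top-left  bias=+0
    (5,2)@(11, 5): e=[1,14,3] → █
    (6,2)@(13, 5): e=[3,6,9] → █
    (7,2)@(15, 5): e=[5,-2,15] → ·
    (5,3)@(11, 7): e=[11,10,-3] → ·
    (6,3)@(13, 7): e=[13,2,3] → █
    (7,3)@(15, 7): e=[15,-6,9] → ·
    (6,4)@(13, 9): e=[23,-2,-3] → ·
  covered (3 px):
    · · · · · · · · · · ·
    · · · · · · · · · · ·
    · · · · · █ █ · · · ·
    · · · · · · █ · · · ·
    · · · · · · · · · · ·
    · · · · · · · · · · ·

Answer: [[5,2],[6,2],[6,3]]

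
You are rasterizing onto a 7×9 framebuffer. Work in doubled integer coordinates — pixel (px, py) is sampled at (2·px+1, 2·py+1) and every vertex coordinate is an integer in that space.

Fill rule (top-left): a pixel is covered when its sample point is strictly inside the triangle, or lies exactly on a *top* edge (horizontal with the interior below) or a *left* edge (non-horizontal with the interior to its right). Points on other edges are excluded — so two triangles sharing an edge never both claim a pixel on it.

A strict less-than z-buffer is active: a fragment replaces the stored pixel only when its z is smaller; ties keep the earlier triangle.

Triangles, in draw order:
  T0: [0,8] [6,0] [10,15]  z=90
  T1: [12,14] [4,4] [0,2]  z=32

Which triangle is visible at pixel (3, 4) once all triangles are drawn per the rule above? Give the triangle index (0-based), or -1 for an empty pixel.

T0:
  2·area = 122
  edge (0, 8)→(6, 0): d=(6,-8) top-left  bias=+0
  edge (6, 0)→(10, 15): d=(4,15) right/bottom  bias=-1
  edge (10, 15)→(0, 8): d=(-10,-7) top-left  bias=+0
    (2,1)@(5, 3): e=[10,27,85] → █
    (3,1)@(7, 3): e=[26,-3,99] → ·
    (1,2)@(3, 5): e=[6,65,51] → █
    (3,2)@(7, 5): e=[38,5,79] → █
    (4,2)@(9, 5): e=[54,-25,93] → ·
    (0,3)@(1, 7): e=[2,103,17] → █
    (4,3)@(9, 7): e=[66,-17,73] → ·
    (0,4)@(1, 9): e=[14,111,-3] → ·
    (1,4)@(3, 9): e=[30,81,11] → █
    (4,4)@(9, 9): e=[78,-9,53] → ·
    (1,5)@(3, 11): e=[42,89,-9] → ·
    (2,5)@(5, 11): e=[58,59,5] → █
  covered (14 px):
    · · · · · · ·
    · · █ · · · ·
    · █ █ █ · · ·
    █ █ █ █ · · ·
    · █ █ █ · · ·
    · · █ █ · · ·
    · · · · █ · ·
    · · · · · · ·
    · · · · · · ·
T1:
  2·area = 24  (B↔C swapped to make it positive)
  edge (12, 14)→(0, 2): d=(-12,-12) top-left  bias=+0
  edge (0, 2)→(4, 4): d=(4,2) right/bottom  bias=-1
  edge (4, 4)→(12, 14): d=(8,10) right/bottom  bias=-1
    (0,1)@(1, 3): e=[0,2,22] → █  [on edge]
    (1,1)@(3, 3): e=[24,-2,2] → ·
    (0,2)@(1, 5): e=[-24,10,38] → ·
    (1,2)@(3, 5): e=[0,6,18] → █  [on edge]
    (2,2)@(5, 5): e=[24,2,-2] → ·
    (1,3)@(3, 7): e=[-24,14,34] → ·
    (2,3)@(5, 7): e=[0,10,14] → █  [on edge]
    (3,3)@(7, 7): e=[24,6,-6] → ·
    (2,4)@(5, 9): e=[-24,18,30] → ·
    (3,4)@(7, 9): e=[0,14,10] → █  [on edge]
    (4,4)@(9, 9): e=[24,10,-10] → ·
    (3,5)@(7, 11): e=[-24,22,26] → ·
    (4,5)@(9, 11): e=[0,18,6] → █  [on edge]
    (5,6)@(11, 13): e=[0,22,2] → █  [on edge]
    (6,7)@(13, 15): e=[0,26,-2] → ·  [on edge]
  covered (6 px):
    · · · · · · ·
    █ · · · · · ·
    · █ · · · · ·
    · · █ · · · ·
    · · · █ · · ·
    · · · · █ · ·
    · · · · · █ ·
    · · · · · · ·
    · · · · · · ·

Z-buffer (winner per pixel, '.' = empty):
  . . . . . . .
  1 . 0 . . . .
  . 1 0 0 . . .
  0 0 1 0 . . .
  . 0 0 1 . . .
  . . 0 0 1 . .
  . . . . 0 1 .
  . . . . . . .
  . . . . . . .

Final: 1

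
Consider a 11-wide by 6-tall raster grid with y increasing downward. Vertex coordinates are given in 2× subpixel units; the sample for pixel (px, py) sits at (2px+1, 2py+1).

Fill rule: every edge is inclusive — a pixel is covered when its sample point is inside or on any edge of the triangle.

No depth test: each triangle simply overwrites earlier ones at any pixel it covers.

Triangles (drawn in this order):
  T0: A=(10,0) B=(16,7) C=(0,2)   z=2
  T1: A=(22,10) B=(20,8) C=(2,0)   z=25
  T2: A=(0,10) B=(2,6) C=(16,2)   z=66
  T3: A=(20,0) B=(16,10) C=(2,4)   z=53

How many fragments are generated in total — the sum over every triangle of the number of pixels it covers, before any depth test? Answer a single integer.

T0:
  2·area = 82
  edge (10, 0)→(16, 7): d=(6,7) inclusive
  edge (16, 7)→(0, 2): d=(-16,-5) inclusive
  edge (0, 2)→(10, 0): d=(10,-2) inclusive
    (2,0)@(5, 1): e=[41,41,0] → #  [on edge]
    (3,0)@(7, 1): e=[27,51,4] → #
    (4,0)@(9, 1): e=[13,61,8] → #
    (5,0)@(11, 1): e=[-1,71,12] → ·
    (2,1)@(5, 3): e=[53,9,20] → #
    (5,1)@(11, 3): e=[11,39,32] → #
    (6,1)@(13, 3): e=[-3,49,36] → ·
    (2,2)@(5, 5): e=[65,-23,40] → ·
    (3,2)@(7, 5): e=[51,-13,44] → ·
    (4,2)@(9, 5): e=[37,-3,48] → ·
    (5,2)@(11, 5): e=[23,7,52] → #
    (6,2)@(13, 5): e=[9,17,56] → #
  covered (9 px):
    · · # # # · · · · · ·
    · · # # # # · · · · ·
    · · · · · # # · · · ·
    · · · · · · · · · · ·
    · · · · · · · · · · ·
    · · · · · · · · · · ·
T1:
  2·area = 20  (B↔C swapped to make it positive)
  edge (22, 10)→(2, 0): d=(-20,-10) inclusive
  edge (2, 0)→(20, 8): d=(18,8) inclusive
  edge (20, 8)→(22, 10): d=(2,2) inclusive
    (6,0)@(13, 1): e=[90,-70,0] → ·  [on edge]
    (7,1)@(15, 3): e=[70,-50,0] → ·  [on edge]
    (6,2)@(13, 5): e=[10,2,8] → #
    (7,2)@(15, 5): e=[30,-14,4] → ·
    (8,2)@(17, 5): e=[50,-30,0] → ·  [on edge]
    (6,3)@(13, 7): e=[-30,38,12] → ·
    (8,3)@(17, 7): e=[10,6,4] → #
    (9,3)@(19, 7): e=[30,-10,0] → ·  [on edge]
    (8,4)@(17, 9): e=[-30,42,8] → ·
    (10,4)@(21, 9): e=[10,10,0] → #  [on edge]
    (10,5)@(21, 11): e=[-30,46,4] → ·
  covered (3 px):
    · · · · · · · · · · ·
    · · · · · · · · · · ·
    · · · · · · # · · · ·
    · · · · · · · · # · ·
    · · · · · · · · · · #
    · · · · · · · · · · ·
T2:
  2·area = 48
  edge (0, 10)→(2, 6): d=(2,-4) inclusive
  edge (2, 6)→(16, 2): d=(14,-4) inclusive
  edge (16, 2)→(0, 10): d=(-16,8) inclusive
    (6,1)@(13, 3): e=[38,2,8] → #
    (7,1)@(15, 3): e=[46,10,-8] → ·
    (3,2)@(7, 5): e=[18,6,24] → #
    (4,2)@(9, 5): e=[26,14,8] → #
    (5,2)@(11, 5): e=[34,22,-8] → ·
    (6,2)@(13, 5): e=[42,30,-24] → ·
    (1,3)@(3, 7): e=[6,18,24] → #
    (2,3)@(5, 7): e=[14,26,8] → #
    (3,3)@(7, 7): e=[22,34,-8] → ·
    (4,3)@(9, 7): e=[30,42,-24] → ·
    (0,4)@(1, 9): e=[2,38,8] → #
    (1,4)@(3, 9): e=[10,46,-8] → ·
  covered (6 px):
    · · · · · · · · · · ·
    · · · · · · # · · · ·
    · · · # # · · · · · ·
    · # # · · · · · · · ·
    # · · · · · · · · · ·
    · · · · · · · · · · ·
T3:
  2·area = 164
  edge (20, 0)→(16, 10): d=(-4,10) inclusive
  edge (16, 10)→(2, 4): d=(-14,-6) inclusive
  edge (2, 4)→(20, 0): d=(18,-4) inclusive
    (8,0)@(17, 1): e=[26,132,6] → #
    (9,0)@(19, 1): e=[6,144,14] → #
    (10,0)@(21, 1): e=[-14,156,22] → ·
    (3,1)@(7, 3): e=[118,44,2] → #
    (4,1)@(9, 3): e=[98,56,10] → #
    (5,1)@(11, 3): e=[78,68,18] → #
    (6,1)@(13, 3): e=[58,80,26] → #
    (7,1)@(15, 3): e=[38,92,34] → #
    (9,1)@(19, 3): e=[-2,116,50] → ·
    (2,2)@(5, 5): e=[130,4,30] → #
    (9,2)@(19, 5): e=[-10,88,86] → ·
    (2,3)@(5, 7): e=[122,-24,66] → ·
    (4,3)@(9, 7): e=[82,0,82] → #  [on edge]
  covered (21 px):
    · · · · · · · · # # ·
    · · · # # # # # # · ·
    · · # # # # # # # · ·
    · · · · # # # # # · ·
    · · · · · · · # · · ·
    · · · · · · · · · · ·

Final: 39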